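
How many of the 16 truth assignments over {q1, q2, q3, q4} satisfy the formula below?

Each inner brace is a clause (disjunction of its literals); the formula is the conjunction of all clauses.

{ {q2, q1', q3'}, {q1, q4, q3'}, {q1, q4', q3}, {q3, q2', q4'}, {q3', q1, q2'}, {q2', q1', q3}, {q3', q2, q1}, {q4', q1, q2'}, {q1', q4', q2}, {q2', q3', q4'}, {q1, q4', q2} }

There are 2^4 = 16 truth assignments over (q1, q2, q3, q4).
Check each against the 11 clauses (columns in the order q1, q2, q3, q4):
  F F F F  ✓ satisfies all
  F F F T  ✗ fails (q1 + q4' + q3)
  F F T F  ✗ fails (q1 + q4 + q3')
  F F T T  ✗ fails (q3' + q2 + q1)
  F T F F  ✓ satisfies all
  F T F T  ✗ fails (q1 + q4' + q3)
  F T T F  ✗ fails (q1 + q4 + q3')
  F T T T  ✗ fails (q3' + q1 + q2')
  T F F F  ✓ satisfies all
  T F F T  ✗ fails (q1' + q4' + q2)
  T F T F  ✗ fails (q2 + q1' + q3')
  T F T T  ✗ fails (q2 + q1' + q3')
  T T F F  ✗ fails (q2' + q1' + q3)
  T T F T  ✗ fails (q3 + q2' + q4')
  T T T F  ✓ satisfies all
  T T T T  ✗ fails (q2' + q3' + q4')
4 of the 16 rows are models.

4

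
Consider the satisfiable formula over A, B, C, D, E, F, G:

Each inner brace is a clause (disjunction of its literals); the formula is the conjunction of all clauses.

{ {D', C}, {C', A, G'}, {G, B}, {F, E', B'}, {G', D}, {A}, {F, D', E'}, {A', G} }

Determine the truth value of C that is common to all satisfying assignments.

True

Suppose C = 0.
Unit clause (D') forces D = 0.
Unit clause (G') forces G = 0.
Unit clause (B) forces B = 1.
Unit clause (A) forces A = 1.
Now (A') is unsatisfied and unit — conflict.
So every satisfying assignment has C = True.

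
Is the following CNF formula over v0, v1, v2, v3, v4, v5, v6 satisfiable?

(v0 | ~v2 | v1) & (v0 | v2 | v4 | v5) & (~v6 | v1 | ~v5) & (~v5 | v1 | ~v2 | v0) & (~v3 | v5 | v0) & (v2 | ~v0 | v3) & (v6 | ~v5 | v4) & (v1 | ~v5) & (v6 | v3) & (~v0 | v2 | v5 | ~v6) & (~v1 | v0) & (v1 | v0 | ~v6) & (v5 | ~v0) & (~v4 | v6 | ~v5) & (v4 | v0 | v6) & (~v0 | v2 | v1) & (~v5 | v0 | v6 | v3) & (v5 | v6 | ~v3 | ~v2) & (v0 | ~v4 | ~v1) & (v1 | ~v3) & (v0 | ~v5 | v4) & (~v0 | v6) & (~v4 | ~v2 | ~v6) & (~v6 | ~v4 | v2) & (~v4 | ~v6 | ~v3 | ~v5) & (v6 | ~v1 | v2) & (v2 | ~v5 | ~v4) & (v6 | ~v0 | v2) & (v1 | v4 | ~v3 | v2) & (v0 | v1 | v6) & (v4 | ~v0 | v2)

Suppose v1 = 1.
The clause (v0) is unit, so v0 = 1.
The clause (v5) is unit, so v5 = 1.
The clause (v6) is unit, so v6 = 1.
Suppose v2 = 1.
The clause (~v4) is unit, so v4 = 0.
All clauses hold; v3 can take either value.
A satisfying assignment: v0: 1,  v1: 1,  v2: 1,  v3: 1,  v4: 0,  v5: 1,  v6: 1.

Satisfiable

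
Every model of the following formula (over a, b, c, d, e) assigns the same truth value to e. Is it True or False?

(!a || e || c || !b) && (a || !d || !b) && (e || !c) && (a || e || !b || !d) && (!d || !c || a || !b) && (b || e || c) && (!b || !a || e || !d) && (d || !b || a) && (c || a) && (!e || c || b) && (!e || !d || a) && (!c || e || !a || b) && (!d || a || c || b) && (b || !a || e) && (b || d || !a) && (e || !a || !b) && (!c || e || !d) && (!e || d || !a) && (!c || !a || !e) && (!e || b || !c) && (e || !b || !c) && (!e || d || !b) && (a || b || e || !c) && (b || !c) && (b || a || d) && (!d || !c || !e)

True

Suppose e = false.
(!c) alone gives c = false.
(b) alone gives b = true.
(!a) alone gives a = false.
That conflicts with the unit clause (a).
So every satisfying assignment has e = True.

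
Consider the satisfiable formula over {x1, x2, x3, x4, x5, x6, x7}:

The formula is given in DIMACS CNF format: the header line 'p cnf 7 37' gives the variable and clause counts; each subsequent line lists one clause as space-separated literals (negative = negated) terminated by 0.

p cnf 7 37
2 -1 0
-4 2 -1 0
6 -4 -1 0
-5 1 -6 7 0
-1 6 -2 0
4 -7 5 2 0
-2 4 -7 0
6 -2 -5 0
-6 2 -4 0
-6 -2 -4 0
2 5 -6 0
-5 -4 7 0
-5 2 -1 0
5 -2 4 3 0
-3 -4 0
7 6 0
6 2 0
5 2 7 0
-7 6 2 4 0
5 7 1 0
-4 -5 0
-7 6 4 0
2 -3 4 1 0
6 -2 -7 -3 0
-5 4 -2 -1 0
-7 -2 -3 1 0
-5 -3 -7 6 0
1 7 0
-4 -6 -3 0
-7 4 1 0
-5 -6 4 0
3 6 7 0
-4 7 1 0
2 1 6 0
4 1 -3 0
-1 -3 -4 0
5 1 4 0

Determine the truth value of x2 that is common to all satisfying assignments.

Suppose x2 = False.
The clause (¬x1) is unit, so x1 = False.
The clause (x6) is unit, so x6 = True.
The clause (¬x4) is unit, so x4 = False.
The clause (x5) is unit, so x5 = True.
That conflicts with the unit clause (¬x5).
So every satisfying assignment has x2 = True.

True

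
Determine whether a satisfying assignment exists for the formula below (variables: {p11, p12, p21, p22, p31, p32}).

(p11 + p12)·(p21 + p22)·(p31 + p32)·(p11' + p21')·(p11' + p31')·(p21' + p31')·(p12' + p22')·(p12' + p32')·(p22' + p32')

Unsatisfiable

Branch on p11: set p11 = 1.
From the singleton clause (p21'), p21 = 0.
From the singleton clause (p22), p22 = 1.
From the singleton clause (p31'), p31 = 0.
From the singleton clause (p32), p32 = 1.
Now (p32') is unsatisfied and unit — conflict.
That branch fails; take p11 = 0 instead.
From the singleton clause (p12), p12 = 1.
From the singleton clause (p22'), p22 = 0.
From the singleton clause (p21), p21 = 1.
From the singleton clause (p31'), p31 = 0.
From the singleton clause (p32), p32 = 1.
Now (p32') is unsatisfied and unit — conflict.
Neither p11 = 1 nor p11 = 0 works.
No assignment satisfies every clause.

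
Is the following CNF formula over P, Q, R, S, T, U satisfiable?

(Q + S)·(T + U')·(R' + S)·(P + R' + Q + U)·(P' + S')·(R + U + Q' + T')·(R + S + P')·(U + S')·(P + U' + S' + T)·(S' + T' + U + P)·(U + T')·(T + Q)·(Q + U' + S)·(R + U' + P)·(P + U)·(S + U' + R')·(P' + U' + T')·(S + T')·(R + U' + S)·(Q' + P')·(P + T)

Satisfiable

Try Q = 0.
The clause (S) is unit, so S = 1.
The clause (P') is unit, so P = 0.
The clause (U) is unit, so U = 1.
The clause (T) is unit, so T = 1.
The clause (R) is unit, so R = 1.
This assignment satisfies each clause.
A satisfying assignment: P: 0; Q: 0; R: 1; S: 1; T: 1; U: 1.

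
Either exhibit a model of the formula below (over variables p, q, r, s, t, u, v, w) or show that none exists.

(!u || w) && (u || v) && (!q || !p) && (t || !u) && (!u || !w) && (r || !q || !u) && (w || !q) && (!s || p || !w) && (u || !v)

Suppose u = false.
Unit clause (v) forces v = true.
Now (!v) is unsatisfied and unit — conflict.
Undo u and try u = true.
Unit clause (w) forces w = true.
Now (!w) is unsatisfied and unit — conflict.
Both values of u lead to a conflict.

UNSATISFIABLE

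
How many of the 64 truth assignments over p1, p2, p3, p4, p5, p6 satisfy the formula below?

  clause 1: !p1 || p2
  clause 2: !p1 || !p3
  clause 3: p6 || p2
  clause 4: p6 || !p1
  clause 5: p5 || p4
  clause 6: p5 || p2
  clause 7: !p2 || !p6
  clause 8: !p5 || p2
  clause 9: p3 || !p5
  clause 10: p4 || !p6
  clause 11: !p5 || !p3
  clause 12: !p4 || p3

1

There are 2^6 = 64 truth assignments over (p1, p2, p3, p4, p5, p6).
Split on p4. With p4 = true, the clauses containing p4 are satisfied and !p4 drops from the rest; 1 of the 2^5 = 32 assignments to the other variables satisfy what remains.
With p4 = false, by the same count on the reduced clause set, 0 assignments work.
Total: 1 + 0 = 1.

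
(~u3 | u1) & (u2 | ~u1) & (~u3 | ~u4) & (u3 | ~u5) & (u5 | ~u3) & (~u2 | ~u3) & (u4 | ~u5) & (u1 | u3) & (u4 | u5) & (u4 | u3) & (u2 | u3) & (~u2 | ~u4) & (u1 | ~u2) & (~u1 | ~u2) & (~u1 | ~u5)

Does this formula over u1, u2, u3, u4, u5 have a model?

Branch on u3: set u3 = 0.
The clause (~u5) is unit, so u5 = 0.
The clause (u1) is unit, so u1 = 1.
The clause (u2) is unit, so u2 = 1.
That conflicts with the unit clause (~u2).
So u3 must be the other value — set u3 = 1.
The clause (u1) is unit, so u1 = 1.
The clause (u2) is unit, so u2 = 1.
That conflicts with the unit clause (~u2).
Both values of u3 lead to a conflict.
No assignment satisfies every clause.

No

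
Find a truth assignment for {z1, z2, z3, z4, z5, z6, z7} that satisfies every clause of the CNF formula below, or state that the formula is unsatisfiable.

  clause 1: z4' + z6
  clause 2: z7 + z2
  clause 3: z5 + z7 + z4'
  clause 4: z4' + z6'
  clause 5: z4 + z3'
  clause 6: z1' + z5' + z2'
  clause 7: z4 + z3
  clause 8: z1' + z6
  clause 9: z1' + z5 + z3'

UNSATISFIABLE

Suppose z4 = 0.
(z3') alone gives z3 = 0.
Now (z3) is unsatisfied and unit — conflict.
That branch fails; take z4 = 1 instead.
(z6) alone gives z6 = 1.
Now (z6') is unsatisfied and unit — conflict.
Either choice for z4 ends in contradiction.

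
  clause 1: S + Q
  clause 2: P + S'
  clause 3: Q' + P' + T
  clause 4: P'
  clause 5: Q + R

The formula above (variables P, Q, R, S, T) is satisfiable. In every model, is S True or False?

Suppose S = 1.
(P) alone gives P = 1.
But (P') is also a unit clause — contradiction.
So every satisfying assignment has S = False.

False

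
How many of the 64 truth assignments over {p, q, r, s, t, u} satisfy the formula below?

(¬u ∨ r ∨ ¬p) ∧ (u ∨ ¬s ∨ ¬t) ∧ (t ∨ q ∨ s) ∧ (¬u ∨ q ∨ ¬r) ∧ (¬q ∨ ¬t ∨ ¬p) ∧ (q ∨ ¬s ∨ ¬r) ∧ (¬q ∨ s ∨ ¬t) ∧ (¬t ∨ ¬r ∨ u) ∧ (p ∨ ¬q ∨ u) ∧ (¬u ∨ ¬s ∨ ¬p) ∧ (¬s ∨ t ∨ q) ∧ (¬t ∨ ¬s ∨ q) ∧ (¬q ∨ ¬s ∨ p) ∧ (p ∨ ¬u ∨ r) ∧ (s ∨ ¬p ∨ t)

5

There are 2^6 = 64 truth assignments over (p, q, r, s, t, u).
Split on t. With t = True, the clauses containing t are satisfied and ¬t drops from the rest; 2 of the 2^5 = 32 assignments to the other variables satisfy what remains.
With t = False, by the same count on the reduced clause set, 3 assignments work.
(One model: p=F, q=F, r=F, s=F, t=T, u=F.)
Total: 2 + 3 = 5.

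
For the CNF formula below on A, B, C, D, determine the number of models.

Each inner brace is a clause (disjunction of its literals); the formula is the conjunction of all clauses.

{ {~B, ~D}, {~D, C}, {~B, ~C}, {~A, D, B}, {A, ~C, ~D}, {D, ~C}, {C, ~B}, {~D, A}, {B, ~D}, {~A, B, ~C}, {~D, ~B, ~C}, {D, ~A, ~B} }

1

There are 2^4 = 16 truth assignments over (A, B, C, D).
Split on C. With C = 1, the clauses containing C are satisfied and ~C drops from the rest; 0 of the 2^3 = 8 assignments to the other variables satisfy what remains.
With C = 0, by the same count on the reduced clause set, 1 assignment works.
Total: 0 + 1 = 1.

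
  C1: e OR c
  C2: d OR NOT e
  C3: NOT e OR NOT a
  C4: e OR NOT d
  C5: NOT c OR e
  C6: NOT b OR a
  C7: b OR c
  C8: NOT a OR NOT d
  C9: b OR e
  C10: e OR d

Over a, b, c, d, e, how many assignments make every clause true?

There are 2^5 = 32 truth assignments over (a, b, c, d, e).
Split on a. With a = true, the clauses containing a are satisfied and NOT a drops from the rest; 0 of the 2^4 = 16 assignments to the other variables satisfy what remains.
With a = false, by the same count on the reduced clause set, 1 assignment works.
(One model: a=F, b=F, c=T, d=T, e=T.)
Total: 0 + 1 = 1.

1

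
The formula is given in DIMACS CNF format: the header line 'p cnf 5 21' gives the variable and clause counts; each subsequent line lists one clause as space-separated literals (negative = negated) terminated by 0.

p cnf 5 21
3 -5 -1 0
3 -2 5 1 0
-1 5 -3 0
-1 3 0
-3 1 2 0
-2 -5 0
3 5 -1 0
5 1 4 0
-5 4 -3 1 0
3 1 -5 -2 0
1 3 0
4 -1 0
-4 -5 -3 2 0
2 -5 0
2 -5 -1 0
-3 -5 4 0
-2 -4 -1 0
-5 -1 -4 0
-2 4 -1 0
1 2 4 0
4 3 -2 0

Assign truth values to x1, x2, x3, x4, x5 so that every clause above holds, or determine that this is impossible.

Branch on x1: set x1 = False.
Unit clause (x3) forces x3 = True.
Unit clause (x2) forces x2 = True.
Unit clause (¬x5) forces x5 = False.
Unit clause (x4) forces x4 = True.
All clauses are satisfied.

x1 ↦ False,  x2 ↦ True,  x3 ↦ True,  x4 ↦ True,  x5 ↦ False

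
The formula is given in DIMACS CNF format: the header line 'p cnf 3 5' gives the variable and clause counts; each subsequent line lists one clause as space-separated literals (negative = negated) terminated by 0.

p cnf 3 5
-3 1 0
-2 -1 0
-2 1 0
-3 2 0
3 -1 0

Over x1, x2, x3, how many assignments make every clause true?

1

There are 2^3 = 8 truth assignments over (x1, x2, x3).
Split on x3. With x3 = True, the clauses containing x3 are satisfied and ¬x3 drops from the rest; 0 of the 2^2 = 4 assignments to the other variables satisfy what remains.
With x3 = False, by the same count on the reduced clause set, 1 assignment works.
(One model: x1=F, x2=F, x3=F.)
Total: 0 + 1 = 1.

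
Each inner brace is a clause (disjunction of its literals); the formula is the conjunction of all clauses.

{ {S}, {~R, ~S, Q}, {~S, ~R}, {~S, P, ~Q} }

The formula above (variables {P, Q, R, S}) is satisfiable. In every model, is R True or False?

Suppose R = 1.
(S) alone gives S = 1.
Now (~S) is unsatisfied and unit — conflict.
So every satisfying assignment has R = False.

False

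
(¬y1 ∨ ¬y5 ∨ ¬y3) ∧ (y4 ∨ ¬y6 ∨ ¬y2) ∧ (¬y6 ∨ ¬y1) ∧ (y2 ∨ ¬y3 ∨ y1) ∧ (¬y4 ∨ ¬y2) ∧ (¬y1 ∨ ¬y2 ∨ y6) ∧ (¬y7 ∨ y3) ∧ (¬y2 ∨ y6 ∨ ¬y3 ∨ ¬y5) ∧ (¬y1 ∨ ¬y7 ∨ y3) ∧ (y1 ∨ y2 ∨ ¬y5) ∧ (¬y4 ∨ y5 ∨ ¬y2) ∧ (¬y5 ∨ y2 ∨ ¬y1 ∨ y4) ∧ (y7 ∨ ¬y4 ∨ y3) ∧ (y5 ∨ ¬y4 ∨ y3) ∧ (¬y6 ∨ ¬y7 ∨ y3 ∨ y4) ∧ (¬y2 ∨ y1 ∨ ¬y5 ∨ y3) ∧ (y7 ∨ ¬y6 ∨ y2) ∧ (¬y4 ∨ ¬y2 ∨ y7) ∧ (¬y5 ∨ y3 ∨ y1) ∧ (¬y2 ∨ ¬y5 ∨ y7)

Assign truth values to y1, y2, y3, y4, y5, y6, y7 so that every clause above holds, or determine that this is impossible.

y1=False,  y2=False,  y3=False,  y4=False,  y5=False,  y6=False,  y7=False

Branch on y6: set y6 = False.
Branch on y4: set y4 = False.
Branch on y1: set y1 = False.
Branch on y2: set y2 = False.
From the singleton clause (¬y3), y3 = False.
From the singleton clause (¬y7), y7 = False.
From the singleton clause (¬y5), y5 = False.
Every clause now holds.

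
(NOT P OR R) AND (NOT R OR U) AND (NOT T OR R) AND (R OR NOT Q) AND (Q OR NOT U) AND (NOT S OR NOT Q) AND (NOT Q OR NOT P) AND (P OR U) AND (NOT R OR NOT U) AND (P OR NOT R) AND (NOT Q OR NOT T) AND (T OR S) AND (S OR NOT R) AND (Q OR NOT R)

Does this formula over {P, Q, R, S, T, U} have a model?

Try P = false.
The clause (U) is unit, so U = true.
The clause (Q) is unit, so Q = true.
The clause (R) is unit, so R = true.
But (NOT R) is also a unit clause — contradiction.
That branch fails; take P = true instead.
The clause (R) is unit, so R = true.
The clause (U) is unit, so U = true.
But (NOT U) is also a unit clause — contradiction.
Neither P = true nor P = false works.
No assignment satisfies every clause.

No, unsatisfiable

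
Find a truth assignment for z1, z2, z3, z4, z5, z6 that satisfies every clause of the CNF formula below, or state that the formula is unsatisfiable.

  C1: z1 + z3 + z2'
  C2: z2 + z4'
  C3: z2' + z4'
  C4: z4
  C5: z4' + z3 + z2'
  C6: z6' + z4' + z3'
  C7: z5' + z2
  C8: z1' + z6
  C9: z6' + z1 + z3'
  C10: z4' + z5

From the singleton clause (z4), z4 = 1.
From the singleton clause (z2), z2 = 1.
Now (z2') is unsatisfied and unit — conflict.

UNSATISFIABLE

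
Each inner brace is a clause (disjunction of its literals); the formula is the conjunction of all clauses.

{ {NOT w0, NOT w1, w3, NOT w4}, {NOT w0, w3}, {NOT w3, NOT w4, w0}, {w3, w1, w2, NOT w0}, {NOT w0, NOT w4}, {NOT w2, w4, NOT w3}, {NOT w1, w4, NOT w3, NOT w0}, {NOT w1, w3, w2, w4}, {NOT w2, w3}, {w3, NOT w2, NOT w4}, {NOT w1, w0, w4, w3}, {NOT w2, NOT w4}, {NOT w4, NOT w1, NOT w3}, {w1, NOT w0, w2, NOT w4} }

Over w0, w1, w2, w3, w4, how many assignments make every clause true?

6

There are 2^5 = 32 truth assignments over (w0, w1, w2, w3, w4).
Split on w0. With w0 = true, the clauses containing w0 are satisfied and NOT w0 drops from the rest; 1 of the 2^4 = 16 assignments to the other variables satisfy what remains.
With w0 = false, by the same count on the reduced clause set, 5 assignments work.
Total: 1 + 5 = 6.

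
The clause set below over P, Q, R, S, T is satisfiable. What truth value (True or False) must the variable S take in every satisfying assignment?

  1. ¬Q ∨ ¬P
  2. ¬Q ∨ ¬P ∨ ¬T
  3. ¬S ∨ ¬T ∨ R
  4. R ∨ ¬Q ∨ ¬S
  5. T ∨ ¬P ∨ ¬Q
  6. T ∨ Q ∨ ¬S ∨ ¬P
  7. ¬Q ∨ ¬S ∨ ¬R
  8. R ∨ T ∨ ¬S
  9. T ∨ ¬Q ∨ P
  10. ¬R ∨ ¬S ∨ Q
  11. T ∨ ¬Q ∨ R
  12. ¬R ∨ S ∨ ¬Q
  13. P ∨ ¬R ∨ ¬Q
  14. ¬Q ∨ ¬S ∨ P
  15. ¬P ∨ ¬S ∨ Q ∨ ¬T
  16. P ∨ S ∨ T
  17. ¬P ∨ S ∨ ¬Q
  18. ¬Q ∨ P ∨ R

Suppose S = True.
Case Q = False:
(¬R) alone gives R = False.
(¬T) alone gives T = False.
But (T) is also a unit clause — contradiction.
That branch fails; take Q = True instead.
(¬P) alone gives P = False.
But (P) is also a unit clause — contradiction.
Both values of Q lead to a conflict.
So every satisfying assignment has S = False.

False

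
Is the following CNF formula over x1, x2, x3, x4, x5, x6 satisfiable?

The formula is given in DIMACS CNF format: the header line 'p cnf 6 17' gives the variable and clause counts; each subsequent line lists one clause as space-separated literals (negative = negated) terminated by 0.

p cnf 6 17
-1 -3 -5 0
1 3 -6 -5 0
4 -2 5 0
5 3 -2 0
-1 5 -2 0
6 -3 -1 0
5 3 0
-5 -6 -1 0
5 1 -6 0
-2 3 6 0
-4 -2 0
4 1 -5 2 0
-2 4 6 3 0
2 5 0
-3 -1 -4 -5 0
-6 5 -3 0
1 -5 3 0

Try x5 = True.
Try x1 = False.
Unit clause (x3) forces x3 = True.
Try x4 = True.
Unit clause (¬x2) forces x2 = False.
All clauses hold; x6 can take either value.
A satisfying assignment: x1: False, x2: False, x3: True, x4: True, x5: True, x6: False.

Yes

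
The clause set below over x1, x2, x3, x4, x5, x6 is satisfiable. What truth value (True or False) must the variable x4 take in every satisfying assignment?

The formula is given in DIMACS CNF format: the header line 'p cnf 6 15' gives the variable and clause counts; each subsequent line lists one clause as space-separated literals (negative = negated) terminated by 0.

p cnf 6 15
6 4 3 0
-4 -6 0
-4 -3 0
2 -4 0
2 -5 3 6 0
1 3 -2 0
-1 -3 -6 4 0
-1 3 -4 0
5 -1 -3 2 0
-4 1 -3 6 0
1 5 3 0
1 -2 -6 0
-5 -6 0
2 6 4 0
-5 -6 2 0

Suppose x4 = True.
Unit clause (¬x6) forces x6 = False.
Unit clause (¬x3) forces x3 = False.
Unit clause (x2) forces x2 = True.
Unit clause (x1) forces x1 = True.
But (¬x1) is also a unit clause — contradiction.
So every satisfying assignment has x4 = False.

False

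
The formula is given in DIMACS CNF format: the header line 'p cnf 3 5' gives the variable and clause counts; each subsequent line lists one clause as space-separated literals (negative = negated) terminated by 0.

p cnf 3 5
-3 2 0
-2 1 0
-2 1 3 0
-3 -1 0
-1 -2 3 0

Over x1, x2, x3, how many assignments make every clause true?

There are 2^3 = 8 truth assignments over (x1, x2, x3).
Check each against the 5 clauses (columns in the order x1, x2, x3):
  F F F  ✓ satisfies all
  F F T  ✗ fails (¬x3 ∨ x2)
  F T F  ✗ fails (¬x2 ∨ x1)
  F T T  ✗ fails (¬x2 ∨ x1)
  T F F  ✓ satisfies all
  T F T  ✗ fails (¬x3 ∨ x2)
  T T F  ✗ fails (¬x1 ∨ ¬x2 ∨ x3)
  T T T  ✗ fails (¬x3 ∨ ¬x1)
2 of the 8 rows are models.

2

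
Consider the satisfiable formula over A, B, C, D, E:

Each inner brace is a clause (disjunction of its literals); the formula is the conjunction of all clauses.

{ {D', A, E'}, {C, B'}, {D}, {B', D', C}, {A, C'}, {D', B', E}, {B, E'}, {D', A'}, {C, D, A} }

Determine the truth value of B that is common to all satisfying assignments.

Suppose B = 1.
From the singleton clause (C), C = 1.
From the singleton clause (D), D = 1.
From the singleton clause (A), A = 1.
But (A') is also a unit clause — contradiction.
So every satisfying assignment has B = False.

False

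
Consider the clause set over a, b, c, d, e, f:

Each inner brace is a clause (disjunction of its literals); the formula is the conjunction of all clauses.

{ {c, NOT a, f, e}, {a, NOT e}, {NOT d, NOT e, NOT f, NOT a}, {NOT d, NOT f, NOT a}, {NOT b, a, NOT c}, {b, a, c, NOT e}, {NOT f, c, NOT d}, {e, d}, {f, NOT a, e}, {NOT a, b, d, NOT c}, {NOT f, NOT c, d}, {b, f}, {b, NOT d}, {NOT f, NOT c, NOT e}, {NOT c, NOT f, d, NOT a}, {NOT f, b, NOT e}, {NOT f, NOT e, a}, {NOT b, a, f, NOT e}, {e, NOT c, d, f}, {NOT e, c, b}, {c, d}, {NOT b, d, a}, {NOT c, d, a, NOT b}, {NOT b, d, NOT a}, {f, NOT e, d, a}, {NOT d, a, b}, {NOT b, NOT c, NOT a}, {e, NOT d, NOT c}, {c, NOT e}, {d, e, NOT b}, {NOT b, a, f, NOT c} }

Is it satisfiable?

Try a = false.
Unit clause (NOT e) forces e = false.
Unit clause (d) forces d = true.
Unit clause (b) forces b = true.
Unit clause (NOT c) forces c = false.
Unit clause (NOT f) forces f = false.
Every clause now holds.
A satisfying assignment: a ↦ false; b ↦ true; c ↦ false; d ↦ true; e ↦ false; f ↦ false.

Yes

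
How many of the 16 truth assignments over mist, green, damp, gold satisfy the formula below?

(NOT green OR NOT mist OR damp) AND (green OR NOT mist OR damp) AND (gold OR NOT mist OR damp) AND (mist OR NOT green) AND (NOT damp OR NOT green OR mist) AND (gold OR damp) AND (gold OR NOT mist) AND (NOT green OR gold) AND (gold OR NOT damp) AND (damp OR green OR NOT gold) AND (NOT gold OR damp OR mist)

3

There are 2^4 = 16 truth assignments over (mist, green, damp, gold).
Split on damp. With damp = true, the clauses containing damp are satisfied and NOT damp drops from the rest; 3 of the 2^3 = 8 assignments to the other variables satisfy what remains.
With damp = false, by the same count on the reduced clause set, 0 assignments work.
(One model: mist=F, green=F, damp=T, gold=T.)
Total: 3 + 0 = 3.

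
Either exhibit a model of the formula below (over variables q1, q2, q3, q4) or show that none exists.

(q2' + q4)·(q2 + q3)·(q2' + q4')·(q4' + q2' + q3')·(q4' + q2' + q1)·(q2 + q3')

Branch on q2: set q2 = 0.
(q3) alone gives q3 = 1.
Now (q3') is unsatisfied and unit — conflict.
That branch fails; take q2 = 1 instead.
(q4) alone gives q4 = 1.
Now (q4') is unsatisfied and unit — conflict.
Neither q2 = 1 nor q2 = 0 works.

UNSATISFIABLE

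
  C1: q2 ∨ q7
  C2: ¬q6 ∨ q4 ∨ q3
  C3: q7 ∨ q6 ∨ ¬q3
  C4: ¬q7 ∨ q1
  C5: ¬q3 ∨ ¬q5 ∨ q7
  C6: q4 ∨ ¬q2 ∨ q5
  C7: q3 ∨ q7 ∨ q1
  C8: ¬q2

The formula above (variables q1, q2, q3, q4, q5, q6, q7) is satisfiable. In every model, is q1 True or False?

True

Suppose q1 = False.
From the singleton clause (¬q7), q7 = False.
From the singleton clause (q2), q2 = True.
But (¬q2) is also a unit clause — contradiction.
So every satisfying assignment has q1 = True.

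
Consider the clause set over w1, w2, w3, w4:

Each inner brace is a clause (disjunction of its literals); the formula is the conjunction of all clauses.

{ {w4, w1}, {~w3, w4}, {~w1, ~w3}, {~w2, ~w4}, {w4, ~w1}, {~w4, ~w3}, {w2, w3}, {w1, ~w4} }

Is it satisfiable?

Suppose w4 = 1.
From the singleton clause (~w2), w2 = 0.
From the singleton clause (~w3), w3 = 0.
But (w3) is also a unit clause — contradiction.
That branch fails; take w4 = 0 instead.
From the singleton clause (w1), w1 = 1.
But (~w1) is also a unit clause — contradiction.
Both values of w4 lead to a conflict.
No assignment satisfies every clause.

No, unsatisfiable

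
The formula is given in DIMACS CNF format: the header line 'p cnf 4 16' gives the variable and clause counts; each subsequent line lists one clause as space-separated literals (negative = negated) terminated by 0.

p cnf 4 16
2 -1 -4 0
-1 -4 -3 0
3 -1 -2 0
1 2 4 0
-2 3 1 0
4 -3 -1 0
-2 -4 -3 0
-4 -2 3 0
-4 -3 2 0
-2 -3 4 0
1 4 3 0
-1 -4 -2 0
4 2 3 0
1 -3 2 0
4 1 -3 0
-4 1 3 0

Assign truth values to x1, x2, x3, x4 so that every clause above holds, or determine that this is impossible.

Case x2 = True:
Case x3 = True:
From the singleton clause (¬x4), x4 = False.
Now (x4) is unsatisfied and unit — conflict.
Undo x3 and try x3 = False.
From the singleton clause (¬x1), x1 = False.
Now (x1) is unsatisfied and unit — conflict.
Both values of x3 lead to a conflict.
Undo x2 and try x2 = False.
Case x1 = False:
From the singleton clause (x4), x4 = True.
From the singleton clause (¬x3), x3 = False.
Now (x3) is unsatisfied and unit — conflict.
Undo x1 and try x1 = True.
From the singleton clause (¬x4), x4 = False.
From the singleton clause (¬x3), x3 = False.
Now (x3) is unsatisfied and unit — conflict.
Both values of x1 lead to a conflict.
Both values of x2 lead to a conflict.

UNSATISFIABLE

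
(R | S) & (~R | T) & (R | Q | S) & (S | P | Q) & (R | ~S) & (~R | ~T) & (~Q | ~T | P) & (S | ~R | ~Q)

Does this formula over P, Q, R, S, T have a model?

No, unsatisfiable

Case R = 1:
Unit clause (T) forces T = 1.
But (~T) is also a unit clause — contradiction.
That branch fails; take R = 0 instead.
Unit clause (S) forces S = 1.
But (~S) is also a unit clause — contradiction.
Both values of R lead to a conflict.
No assignment satisfies every clause.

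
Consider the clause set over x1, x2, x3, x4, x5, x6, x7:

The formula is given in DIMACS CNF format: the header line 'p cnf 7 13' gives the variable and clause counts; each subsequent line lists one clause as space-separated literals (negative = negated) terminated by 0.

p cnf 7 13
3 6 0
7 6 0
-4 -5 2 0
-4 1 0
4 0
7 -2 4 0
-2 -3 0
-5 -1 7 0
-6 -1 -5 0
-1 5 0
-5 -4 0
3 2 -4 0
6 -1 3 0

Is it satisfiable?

Unsatisfiable

Unit clause (x4) forces x4 = True.
Unit clause (x1) forces x1 = True.
Unit clause (x5) forces x5 = True.
Now (¬x5) is unsatisfied and unit — conflict.
No assignment satisfies every clause.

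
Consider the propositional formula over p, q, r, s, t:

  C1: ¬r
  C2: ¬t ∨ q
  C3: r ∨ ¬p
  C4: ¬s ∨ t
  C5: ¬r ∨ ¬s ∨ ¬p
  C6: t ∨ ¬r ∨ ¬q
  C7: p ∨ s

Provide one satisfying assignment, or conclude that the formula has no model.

The clause (¬r) is unit, so r = False.
The clause (¬p) is unit, so p = False.
The clause (s) is unit, so s = True.
The clause (t) is unit, so t = True.
The clause (q) is unit, so q = True.
All clauses are satisfied.

p: False; q: True; r: False; s: True; t: True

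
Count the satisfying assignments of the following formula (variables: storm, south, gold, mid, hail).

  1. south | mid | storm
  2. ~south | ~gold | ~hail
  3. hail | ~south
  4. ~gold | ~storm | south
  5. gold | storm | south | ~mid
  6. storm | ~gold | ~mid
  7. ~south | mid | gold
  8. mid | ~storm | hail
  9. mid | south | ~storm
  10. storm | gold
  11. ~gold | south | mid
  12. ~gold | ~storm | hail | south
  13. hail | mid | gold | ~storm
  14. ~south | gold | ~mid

There are 2^5 = 32 truth assignments over (storm, south, gold, mid, hail).
Split on hail. With hail = 1, the clauses containing hail are satisfied and ~hail drops from the rest; 1 of the 2^4 = 16 assignments to the other variables satisfy what remains.
With hail = 0, by the same count on the reduced clause set, 1 assignment works.
(One model: storm=T, south=F, gold=F, mid=T, hail=F.)
Total: 1 + 1 = 2.

2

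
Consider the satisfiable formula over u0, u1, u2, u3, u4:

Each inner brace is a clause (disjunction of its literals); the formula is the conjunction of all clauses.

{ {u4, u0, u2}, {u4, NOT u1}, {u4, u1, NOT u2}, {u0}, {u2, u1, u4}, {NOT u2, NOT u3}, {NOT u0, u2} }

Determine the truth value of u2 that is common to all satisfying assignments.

Suppose u2 = false.
(u0) alone gives u0 = true.
But (NOT u0) is also a unit clause — contradiction.
So every satisfying assignment has u2 = True.

True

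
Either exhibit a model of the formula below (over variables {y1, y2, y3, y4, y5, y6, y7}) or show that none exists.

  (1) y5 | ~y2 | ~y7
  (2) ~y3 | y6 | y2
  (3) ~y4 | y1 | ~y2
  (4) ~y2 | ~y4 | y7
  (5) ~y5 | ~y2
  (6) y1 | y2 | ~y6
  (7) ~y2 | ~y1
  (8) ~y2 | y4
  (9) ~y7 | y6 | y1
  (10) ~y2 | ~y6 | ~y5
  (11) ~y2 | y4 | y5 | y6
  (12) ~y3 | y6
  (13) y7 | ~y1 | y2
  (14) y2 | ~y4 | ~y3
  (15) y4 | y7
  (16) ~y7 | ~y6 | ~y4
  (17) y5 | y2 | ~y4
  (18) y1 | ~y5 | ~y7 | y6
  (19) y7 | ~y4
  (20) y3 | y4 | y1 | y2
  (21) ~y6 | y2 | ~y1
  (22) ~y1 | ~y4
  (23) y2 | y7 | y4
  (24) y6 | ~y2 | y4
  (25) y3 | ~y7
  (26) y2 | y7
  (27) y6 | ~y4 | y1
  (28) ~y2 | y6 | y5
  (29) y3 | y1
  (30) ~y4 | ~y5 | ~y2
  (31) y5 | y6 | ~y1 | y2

UNSATISFIABLE

Try y5 = 0.
Try y2 = 0.
Unit clause (~y4) forces y4 = 0.
Unit clause (y7) forces y7 = 1.
Unit clause (y3) forces y3 = 1.
Unit clause (y6) forces y6 = 1.
Unit clause (y1) forces y1 = 1.
That conflicts with the unit clause (~y1).
So y2 must be the other value — set y2 = 1.
Unit clause (~y7) forces y7 = 0.
Unit clause (~y4) forces y4 = 0.
That conflicts with the unit clause (y4).
Both values of y2 lead to a conflict.
So y5 must be the other value — set y5 = 1.
Unit clause (~y2) forces y2 = 0.
Unit clause (y7) forces y7 = 1.
Unit clause (y3) forces y3 = 1.
Unit clause (y6) forces y6 = 1.
Unit clause (y1) forces y1 = 1.
That conflicts with the unit clause (~y1).
Both values of y5 lead to a conflict.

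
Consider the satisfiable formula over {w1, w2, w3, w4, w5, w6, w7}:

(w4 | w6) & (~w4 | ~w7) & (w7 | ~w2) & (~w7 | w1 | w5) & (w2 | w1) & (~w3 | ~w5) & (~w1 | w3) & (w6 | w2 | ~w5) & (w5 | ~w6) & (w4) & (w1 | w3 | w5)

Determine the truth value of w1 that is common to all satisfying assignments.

Suppose w1 = 0.
The clause (w2) is unit, so w2 = 1.
The clause (w7) is unit, so w7 = 1.
The clause (~w4) is unit, so w4 = 0.
But (w4) is also a unit clause — contradiction.
So every satisfying assignment has w1 = True.

True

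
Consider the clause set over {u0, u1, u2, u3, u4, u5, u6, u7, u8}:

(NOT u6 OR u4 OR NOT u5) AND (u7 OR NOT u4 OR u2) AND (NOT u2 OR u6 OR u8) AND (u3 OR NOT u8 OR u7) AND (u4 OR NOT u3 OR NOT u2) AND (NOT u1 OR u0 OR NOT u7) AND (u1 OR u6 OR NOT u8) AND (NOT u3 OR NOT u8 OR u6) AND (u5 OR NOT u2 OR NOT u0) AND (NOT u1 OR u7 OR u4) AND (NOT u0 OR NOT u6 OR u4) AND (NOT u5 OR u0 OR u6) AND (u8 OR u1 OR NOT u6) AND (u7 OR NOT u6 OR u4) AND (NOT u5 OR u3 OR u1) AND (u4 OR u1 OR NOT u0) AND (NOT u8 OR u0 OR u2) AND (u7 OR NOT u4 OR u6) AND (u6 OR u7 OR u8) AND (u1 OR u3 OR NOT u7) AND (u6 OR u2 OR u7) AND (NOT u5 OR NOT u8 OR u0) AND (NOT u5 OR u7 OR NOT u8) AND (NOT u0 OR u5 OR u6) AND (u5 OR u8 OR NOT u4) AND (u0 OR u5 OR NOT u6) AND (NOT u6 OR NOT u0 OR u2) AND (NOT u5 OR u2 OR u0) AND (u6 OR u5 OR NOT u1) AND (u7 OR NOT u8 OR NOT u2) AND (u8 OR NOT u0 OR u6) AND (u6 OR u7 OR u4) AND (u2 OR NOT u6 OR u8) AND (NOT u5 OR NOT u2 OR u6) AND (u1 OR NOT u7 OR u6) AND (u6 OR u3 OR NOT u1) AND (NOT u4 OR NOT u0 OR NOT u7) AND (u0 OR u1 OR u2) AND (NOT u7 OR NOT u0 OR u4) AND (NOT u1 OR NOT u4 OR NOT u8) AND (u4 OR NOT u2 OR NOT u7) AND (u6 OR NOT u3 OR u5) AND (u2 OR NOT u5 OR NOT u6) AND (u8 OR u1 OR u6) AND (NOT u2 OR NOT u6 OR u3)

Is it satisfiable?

Satisfiable

Branch on u6: set u6 = true.
Branch on u4: set u4 = true.
Branch on u7: set u7 = false.
(u2) alone gives u2 = true.
(NOT u8) alone gives u8 = false.
(u1) alone gives u1 = true.
(u5) alone gives u5 = true.
(u3) alone gives u3 = true.
No clause remains; u0 is free.
A satisfying assignment: u0 ↦ true; u1 ↦ true; u2 ↦ true; u3 ↦ true; u4 ↦ true; u5 ↦ true; u6 ↦ true; u7 ↦ false; u8 ↦ false.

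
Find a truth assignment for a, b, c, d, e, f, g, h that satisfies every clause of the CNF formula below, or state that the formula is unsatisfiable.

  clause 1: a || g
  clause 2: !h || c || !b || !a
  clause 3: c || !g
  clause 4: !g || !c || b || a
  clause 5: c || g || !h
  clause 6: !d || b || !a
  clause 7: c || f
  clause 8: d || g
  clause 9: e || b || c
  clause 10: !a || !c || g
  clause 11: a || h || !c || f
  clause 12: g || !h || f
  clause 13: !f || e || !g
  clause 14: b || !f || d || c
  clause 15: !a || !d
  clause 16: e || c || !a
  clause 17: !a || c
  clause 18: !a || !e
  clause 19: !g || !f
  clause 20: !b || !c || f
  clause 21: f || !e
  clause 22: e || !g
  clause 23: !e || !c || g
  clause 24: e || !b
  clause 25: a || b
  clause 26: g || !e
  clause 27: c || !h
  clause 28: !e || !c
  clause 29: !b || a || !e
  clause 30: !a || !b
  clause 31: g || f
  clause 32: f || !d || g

Case a = true:
From the singleton clause (!d), d = false.
From the singleton clause (g), g = true.
From the singleton clause (c), c = true.
From the singleton clause (!e), e = false.
But (e) is also a unit clause — contradiction.
That branch fails; take a = false instead.
From the singleton clause (g), g = true.
From the singleton clause (c), c = true.
From the singleton clause (b), b = true.
From the singleton clause (!f), f = false.
But (f) is also a unit clause — contradiction.
Either choice for a ends in contradiction.

UNSATISFIABLE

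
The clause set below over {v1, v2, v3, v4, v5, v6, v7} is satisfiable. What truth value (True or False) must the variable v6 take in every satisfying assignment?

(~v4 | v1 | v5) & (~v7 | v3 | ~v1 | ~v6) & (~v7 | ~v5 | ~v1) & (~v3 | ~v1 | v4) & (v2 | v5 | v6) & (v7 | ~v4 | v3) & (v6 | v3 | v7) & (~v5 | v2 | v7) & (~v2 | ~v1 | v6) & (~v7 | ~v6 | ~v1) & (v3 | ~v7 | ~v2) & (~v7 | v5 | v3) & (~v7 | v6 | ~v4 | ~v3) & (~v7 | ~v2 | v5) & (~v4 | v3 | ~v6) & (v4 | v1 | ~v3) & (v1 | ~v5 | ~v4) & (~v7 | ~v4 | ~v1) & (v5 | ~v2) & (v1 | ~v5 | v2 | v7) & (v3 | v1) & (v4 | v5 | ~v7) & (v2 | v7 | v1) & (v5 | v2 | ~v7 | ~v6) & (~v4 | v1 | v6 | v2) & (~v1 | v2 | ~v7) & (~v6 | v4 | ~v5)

Suppose v6 = 0.
Try v2 = 1.
From the singleton clause (~v1), v1 = 0.
From the singleton clause (v5), v5 = 1.
From the singleton clause (~v4), v4 = 0.
From the singleton clause (~v3), v3 = 0.
That conflicts with the unit clause (v3).
That branch fails; take v2 = 0 instead.
From the singleton clause (v5), v5 = 1.
From the singleton clause (v7), v7 = 1.
From the singleton clause (~v1), v1 = 0.
From the singleton clause (~v4), v4 = 0.
From the singleton clause (~v3), v3 = 0.
That conflicts with the unit clause (v3).
Both values of v2 lead to a conflict.
So every satisfying assignment has v6 = True.

True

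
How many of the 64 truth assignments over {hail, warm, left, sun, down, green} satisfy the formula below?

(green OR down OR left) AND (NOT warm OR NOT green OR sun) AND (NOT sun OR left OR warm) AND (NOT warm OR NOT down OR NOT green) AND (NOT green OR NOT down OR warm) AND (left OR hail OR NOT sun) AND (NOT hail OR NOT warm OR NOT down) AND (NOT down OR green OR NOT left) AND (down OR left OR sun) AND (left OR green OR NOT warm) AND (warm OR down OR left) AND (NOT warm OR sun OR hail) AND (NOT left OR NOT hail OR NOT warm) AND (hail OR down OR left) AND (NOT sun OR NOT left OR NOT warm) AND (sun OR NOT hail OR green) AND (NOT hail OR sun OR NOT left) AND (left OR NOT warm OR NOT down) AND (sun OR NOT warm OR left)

There are 2^6 = 64 truth assignments over (hail, warm, left, sun, down, green).
Split on green. With green = true, the clauses containing green are satisfied and NOT green drops from the rest; 4 of the 2^5 = 32 assignments to the other variables satisfy what remains.
With green = false, by the same count on the reduced clause set, 4 assignments work.
Total: 4 + 4 = 8.

8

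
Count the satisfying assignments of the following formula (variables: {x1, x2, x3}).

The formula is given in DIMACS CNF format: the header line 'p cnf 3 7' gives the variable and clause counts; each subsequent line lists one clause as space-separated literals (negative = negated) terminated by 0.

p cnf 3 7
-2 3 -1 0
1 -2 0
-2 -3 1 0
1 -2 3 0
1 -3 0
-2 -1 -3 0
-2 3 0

There are 2^3 = 8 truth assignments over (x1, x2, x3).
Check each against the 7 clauses (columns in the order x1, x2, x3):
  F F F  ✓ satisfies all
  F F T  ✗ fails (x1 ∨ ¬x3)
  F T F  ✗ fails (x1 ∨ ¬x2)
  F T T  ✗ fails (x1 ∨ ¬x2)
  T F F  ✓ satisfies all
  T F T  ✓ satisfies all
  T T F  ✗ fails (¬x2 ∨ x3 ∨ ¬x1)
  T T T  ✗ fails (¬x2 ∨ ¬x1 ∨ ¬x3)
3 of the 8 rows are models.

3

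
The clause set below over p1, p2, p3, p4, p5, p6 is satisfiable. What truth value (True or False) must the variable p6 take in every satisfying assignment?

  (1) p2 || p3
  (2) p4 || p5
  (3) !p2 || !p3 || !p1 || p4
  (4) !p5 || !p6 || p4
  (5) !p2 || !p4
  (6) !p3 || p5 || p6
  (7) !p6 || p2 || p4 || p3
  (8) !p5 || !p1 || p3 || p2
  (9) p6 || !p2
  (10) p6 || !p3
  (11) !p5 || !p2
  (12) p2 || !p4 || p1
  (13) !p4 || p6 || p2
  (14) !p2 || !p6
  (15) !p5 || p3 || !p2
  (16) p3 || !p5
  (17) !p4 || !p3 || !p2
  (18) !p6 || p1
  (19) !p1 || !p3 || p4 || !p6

True

Suppose p6 = false.
(!p2) alone gives p2 = false.
(p3) alone gives p3 = true.
That conflicts with the unit clause (!p3).
So every satisfying assignment has p6 = True.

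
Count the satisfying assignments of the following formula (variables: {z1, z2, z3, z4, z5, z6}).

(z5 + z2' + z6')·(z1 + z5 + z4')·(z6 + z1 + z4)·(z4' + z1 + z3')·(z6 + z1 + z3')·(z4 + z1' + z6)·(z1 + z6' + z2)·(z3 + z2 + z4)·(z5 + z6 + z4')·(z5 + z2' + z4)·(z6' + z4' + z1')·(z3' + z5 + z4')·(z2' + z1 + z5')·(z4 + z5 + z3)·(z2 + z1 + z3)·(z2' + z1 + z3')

There are 2^6 = 64 truth assignments over (z1, z2, z3, z4, z5, z6).
Split on z4. With z4 = 1, the clauses containing z4 are satisfied and z4' drops from the rest; 4 of the 2^5 = 32 assignments to the other variables satisfy what remains.
With z4 = 0, by the same count on the reduced clause set, 4 assignments work.
Total: 4 + 4 = 8.

8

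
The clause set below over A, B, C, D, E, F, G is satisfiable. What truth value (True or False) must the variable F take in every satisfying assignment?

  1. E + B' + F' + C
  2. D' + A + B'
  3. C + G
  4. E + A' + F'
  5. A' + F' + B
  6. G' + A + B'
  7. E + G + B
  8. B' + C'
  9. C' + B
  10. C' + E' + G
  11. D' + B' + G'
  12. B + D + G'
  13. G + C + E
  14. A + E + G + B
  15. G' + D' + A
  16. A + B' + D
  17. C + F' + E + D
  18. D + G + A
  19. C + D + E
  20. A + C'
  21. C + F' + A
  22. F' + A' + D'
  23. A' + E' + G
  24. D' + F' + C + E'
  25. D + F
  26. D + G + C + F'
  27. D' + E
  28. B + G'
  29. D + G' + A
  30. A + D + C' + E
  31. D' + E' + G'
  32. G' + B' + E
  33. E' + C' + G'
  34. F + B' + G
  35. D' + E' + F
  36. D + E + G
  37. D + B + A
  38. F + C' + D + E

True

Suppose F = 0.
From the singleton clause (D), D = 1.
From the singleton clause (E), E = 1.
That conflicts with the unit clause (E').
So every satisfying assignment has F = True.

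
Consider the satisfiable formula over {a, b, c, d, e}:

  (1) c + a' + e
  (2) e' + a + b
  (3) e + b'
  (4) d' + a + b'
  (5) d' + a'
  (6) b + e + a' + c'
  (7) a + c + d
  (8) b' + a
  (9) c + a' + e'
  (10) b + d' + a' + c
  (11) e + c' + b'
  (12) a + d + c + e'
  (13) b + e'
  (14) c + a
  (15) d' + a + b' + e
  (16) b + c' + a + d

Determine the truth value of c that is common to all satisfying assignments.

Suppose c = 0.
From the singleton clause (a), a = 1.
From the singleton clause (e), e = 1.
That conflicts with the unit clause (e').
So every satisfying assignment has c = True.

True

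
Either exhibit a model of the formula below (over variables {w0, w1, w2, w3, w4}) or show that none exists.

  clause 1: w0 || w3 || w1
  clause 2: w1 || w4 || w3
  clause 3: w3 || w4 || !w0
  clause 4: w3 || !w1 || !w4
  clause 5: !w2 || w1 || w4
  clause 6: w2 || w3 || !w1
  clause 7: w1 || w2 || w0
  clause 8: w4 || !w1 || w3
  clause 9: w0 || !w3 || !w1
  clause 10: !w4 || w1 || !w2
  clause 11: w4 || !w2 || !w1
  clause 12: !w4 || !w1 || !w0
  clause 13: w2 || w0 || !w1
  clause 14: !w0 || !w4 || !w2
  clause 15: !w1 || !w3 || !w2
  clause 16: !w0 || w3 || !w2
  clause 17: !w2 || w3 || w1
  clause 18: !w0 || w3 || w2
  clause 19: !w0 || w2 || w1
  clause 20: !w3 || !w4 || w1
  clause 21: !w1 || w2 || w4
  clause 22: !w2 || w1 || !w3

UNSATISFIABLE

Try w0 = true.
Try w3 = true.
Try w4 = false.
Try w2 = false.
The clause (w1) is unit, so w1 = true.
Now (!w1) is unsatisfied and unit — conflict.
Backtrack on w2: now try w2 = true.
The clause (w1) is unit, so w1 = true.
Now (!w1) is unsatisfied and unit — conflict.
Either choice for w2 ends in contradiction.
Backtrack on w4: now try w4 = true.
The clause (!w1) is unit, so w1 = false.
Now (w1) is unsatisfied and unit — conflict.
Either choice for w4 ends in contradiction.
Backtrack on w3: now try w3 = false.
The clause (w4) is unit, so w4 = true.
The clause (!w1) is unit, so w1 = false.
The clause (!w2) is unit, so w2 = false.
Now (w2) is unsatisfied and unit — conflict.
Either choice for w3 ends in contradiction.
Backtrack on w0: now try w0 = false.
Try w3 = true.
The clause (!w1) is unit, so w1 = false.
The clause (w2) is unit, so w2 = true.
Now (!w2) is unsatisfied and unit — conflict.
Backtrack on w3: now try w3 = false.
The clause (w1) is unit, so w1 = true.
The clause (!w4) is unit, so w4 = false.
Now (w4) is unsatisfied and unit — conflict.
Either choice for w3 ends in contradiction.
Either choice for w0 ends in contradiction.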